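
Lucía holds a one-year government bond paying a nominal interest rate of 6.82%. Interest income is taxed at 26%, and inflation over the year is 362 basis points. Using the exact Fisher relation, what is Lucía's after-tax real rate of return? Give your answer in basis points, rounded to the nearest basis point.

After-tax nominal return = 6.82% × (1 − 0.26) = 5.0468%.
1 + r = 1.050468 / 1.03620 = 1.013770
After-tax real rate = 1.013770 − 1 → 138 basis points.

138 basis points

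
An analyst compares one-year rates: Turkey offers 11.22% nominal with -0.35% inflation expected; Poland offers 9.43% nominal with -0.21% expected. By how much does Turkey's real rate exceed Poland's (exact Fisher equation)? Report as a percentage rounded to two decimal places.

Turkey: (1 + 0.1122)/(1 − 0.0035) − 1 = 11.6106%
Poland: (1 + 0.0943)/(1 − 0.0021) − 1 = 9.6603%
Differential = 11.6106% − 9.6603% = 1.9504% → 1.95%.

1.95%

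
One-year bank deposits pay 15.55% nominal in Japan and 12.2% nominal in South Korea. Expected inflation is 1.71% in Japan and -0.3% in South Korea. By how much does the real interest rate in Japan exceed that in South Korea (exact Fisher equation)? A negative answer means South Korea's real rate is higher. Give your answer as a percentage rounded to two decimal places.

Japan: (1 + 0.1555)/(1 + 0.0171) − 1 = 13.6073%
South Korea: (1 + 0.1220)/(1 − 0.0030) − 1 = 12.5376%
Differential = 13.6073% − 12.5376% = 1.0697% → 1.07%.

1.07%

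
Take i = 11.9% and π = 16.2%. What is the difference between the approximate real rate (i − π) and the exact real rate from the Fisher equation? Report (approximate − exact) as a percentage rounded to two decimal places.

-0.60%

Approximate: r ≈ 11.900% − 16.200% = -4.3000%
Exact: (1 + 0.1190)/(1 + 0.1620) − 1 = -3.7005%
Error = -4.3000% − (-3.7005%) = -0.5995% → -0.60%.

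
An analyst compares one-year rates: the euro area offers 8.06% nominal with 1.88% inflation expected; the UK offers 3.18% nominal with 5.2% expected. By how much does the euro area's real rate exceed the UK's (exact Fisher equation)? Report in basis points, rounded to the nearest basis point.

799 basis points

The euro area: (1 + 0.0806)/(1 + 0.0188) − 1 = 6.0660%
The UK: (1 + 0.0318)/(1 + 0.0520) − 1 = -1.9202%
Differential = 6.0660% − (-1.9202%) = 7.9861% → 799 basis points.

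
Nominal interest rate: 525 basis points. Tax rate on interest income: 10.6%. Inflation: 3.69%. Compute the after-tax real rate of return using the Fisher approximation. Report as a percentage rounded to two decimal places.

1.00%

After-tax nominal return = 5.25% × (1 − 0.106) = 4.6935%.
r ≈ 4.6935% − 3.69% → 1.00%.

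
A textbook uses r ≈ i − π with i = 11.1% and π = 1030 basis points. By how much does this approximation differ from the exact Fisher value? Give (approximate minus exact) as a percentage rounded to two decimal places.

0.07%

Approximate: r ≈ 11.100% − 10.300% = 0.8000%
Exact: (1 + 0.1110)/(1 + 0.1030) − 1 = 0.7253%
Error = 0.8000% − 0.7253% = 0.0747% → 0.07%.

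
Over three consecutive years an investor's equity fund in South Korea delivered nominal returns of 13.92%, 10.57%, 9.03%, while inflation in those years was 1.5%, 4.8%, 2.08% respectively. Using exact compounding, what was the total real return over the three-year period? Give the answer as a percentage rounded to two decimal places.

Compound the nominal returns: 1.1392 × 1.1057 × 1.0903 = 1.373357.
Compound inflation: 1.0150 × 1.0480 × 1.0208 = 1.085845.
Deflate: 1.373357 / 1.085845 = 1.264781.
Total real return = 1.264781 − 1 → 26.48%.

26.48%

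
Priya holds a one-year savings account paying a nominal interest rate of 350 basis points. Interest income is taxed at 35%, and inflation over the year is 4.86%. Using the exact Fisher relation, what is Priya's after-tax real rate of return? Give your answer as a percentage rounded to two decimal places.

-2.47%

After-tax nominal return = 3.5% × (1 − 0.35) = 2.2750%.
1 + r = 1.02275 / 1.04860 = 0.975348
After-tax real rate = 0.975348 − 1 → -2.47%.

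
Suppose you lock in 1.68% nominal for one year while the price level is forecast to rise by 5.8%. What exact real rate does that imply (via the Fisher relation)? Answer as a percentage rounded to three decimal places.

-3.894%

By the Fisher relation, 1 + r = (1 + i)/(1 + π).
1 + r = 1.01680 / 1.05800 = 0.961059
r = 0.961059 − 1 = -3.8941%, i.e. -3.894%.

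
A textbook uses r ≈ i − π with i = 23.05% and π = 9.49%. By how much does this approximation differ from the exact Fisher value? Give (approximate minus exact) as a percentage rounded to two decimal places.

Approximate: r ≈ 23.050% − 9.490% = 13.5600%
Exact: (1 + 0.2305)/(1 + 0.0949) − 1 = 12.3847%
Error = 13.5600% − 12.3847% = 1.1753% → 1.18%.

1.18%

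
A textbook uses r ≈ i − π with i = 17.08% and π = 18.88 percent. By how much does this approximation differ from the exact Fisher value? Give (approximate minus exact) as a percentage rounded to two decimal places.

Approximate: r ≈ 17.080% − 18.880% = -1.8000%
Exact: (1 + 0.1708)/(1 + 0.1888) − 1 = -1.5141%
Error = -1.8000% − (-1.5141%) = -0.2859% → -0.29%.

-0.29%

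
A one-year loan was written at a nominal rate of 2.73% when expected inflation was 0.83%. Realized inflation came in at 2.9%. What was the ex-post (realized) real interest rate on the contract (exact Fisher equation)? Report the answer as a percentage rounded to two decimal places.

-0.17%

Ex-post: (1 + 0.0273)/(1 + 0.0290) − 1 = -0.1652%
So the realized real rate is -0.17%.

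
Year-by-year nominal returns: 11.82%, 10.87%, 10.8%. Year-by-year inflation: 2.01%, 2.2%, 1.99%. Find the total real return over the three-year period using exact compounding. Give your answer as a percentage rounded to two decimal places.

Nominal growth factor = 1.1182 × 1.1087 × 1.1080 = 1.373641
Price-level growth factor = 1.0201 × 1.0220 × 1.0199 = 1.063289
Real growth factor = 1.373641 / 1.063289 = 1.291880
Total real return = 1.291880 − 1 → 29.19%.

29.19%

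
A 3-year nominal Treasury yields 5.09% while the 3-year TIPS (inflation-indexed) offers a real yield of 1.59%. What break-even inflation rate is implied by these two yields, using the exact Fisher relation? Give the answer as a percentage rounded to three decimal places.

(1 + π) = (1 + i)/(1 + r) = 1.05090 / 1.01590 = 1.034452
Break-even inflation = 1.034452 − 1 → 3.445%.

3.445%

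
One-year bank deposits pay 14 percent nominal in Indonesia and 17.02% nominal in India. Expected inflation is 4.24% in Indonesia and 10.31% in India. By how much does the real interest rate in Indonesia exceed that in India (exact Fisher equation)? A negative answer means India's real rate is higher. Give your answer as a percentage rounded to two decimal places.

Indonesia: (1 + 0.1400)/(1 + 0.0424) − 1 = 9.3630%
India: (1 + 0.1702)/(1 + 0.1031) − 1 = 6.0829%
Differential = 9.3630% − 6.0829% = 3.2802% → 3.28%.

3.28%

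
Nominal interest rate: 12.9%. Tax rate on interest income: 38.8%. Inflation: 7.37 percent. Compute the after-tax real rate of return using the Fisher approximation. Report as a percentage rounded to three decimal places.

0.525%

After-tax nominal return = 12.9% × (1 − 0.388) = 7.8948%.
r ≈ 7.8948% − 7.37% → 0.525%.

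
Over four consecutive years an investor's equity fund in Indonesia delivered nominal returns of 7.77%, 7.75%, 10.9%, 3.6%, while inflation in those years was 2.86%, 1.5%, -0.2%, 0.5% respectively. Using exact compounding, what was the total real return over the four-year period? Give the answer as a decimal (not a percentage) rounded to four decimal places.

Compound the nominal returns: 1.0777 × 1.0775 × 1.1090 × 1.0360 = 1.334156.
Compound inflation: 1.0286 × 1.0150 × 0.9980 × 1.0050 = 1.047151.
Deflate: 1.334156 / 1.047151 = 1.274082.
Total real return = 1.274082 − 1 → 0.2741.

0.2741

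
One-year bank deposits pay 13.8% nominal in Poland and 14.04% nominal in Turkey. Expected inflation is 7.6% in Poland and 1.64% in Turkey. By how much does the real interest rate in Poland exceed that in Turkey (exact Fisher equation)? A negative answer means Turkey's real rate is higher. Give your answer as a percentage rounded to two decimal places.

-6.44%

Poland: (1 + 0.1380)/(1 + 0.0760) − 1 = 5.7621%
Turkey: (1 + 0.1404)/(1 + 0.0164) − 1 = 12.1999%
Differential = 5.7621% − 12.1999% = -6.4378% → -6.44%.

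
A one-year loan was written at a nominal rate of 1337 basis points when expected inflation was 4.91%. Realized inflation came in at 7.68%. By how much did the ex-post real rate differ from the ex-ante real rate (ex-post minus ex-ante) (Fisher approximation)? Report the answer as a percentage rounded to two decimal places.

-2.77%

Ex-ante: 13.37% − 4.91% = 8.460%
Ex-post: 13.37% − 7.68% = 5.690%
Difference (ex-post − ex-ante) = -2.7700% → -2.77%.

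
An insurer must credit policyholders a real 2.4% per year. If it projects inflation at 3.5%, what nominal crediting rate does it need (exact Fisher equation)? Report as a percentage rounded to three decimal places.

5.984%

(1 + i) = (1 + r)(1 + π) = 1.02400 × 1.03500 = 1.05984
i = 1.05984 − 1, so the required nominal rate is 5.984%.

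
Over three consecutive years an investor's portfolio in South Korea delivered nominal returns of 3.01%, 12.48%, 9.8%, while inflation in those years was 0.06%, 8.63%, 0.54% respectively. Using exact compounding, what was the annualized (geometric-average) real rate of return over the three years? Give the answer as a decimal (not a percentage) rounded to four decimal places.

Nominal growth factor = 1.0301 × 1.1248 × 1.0980 = 1.27220482
Price-level growth factor = 1.0006 × 1.0863 × 1.0054 = 1.09282132
Real growth factor = 1.27220482 / 1.09282132 = 1.16414714
Annualized real rate = 1.16414714^(1/3) − 1 = 5.1968% → 0.0520.

0.0520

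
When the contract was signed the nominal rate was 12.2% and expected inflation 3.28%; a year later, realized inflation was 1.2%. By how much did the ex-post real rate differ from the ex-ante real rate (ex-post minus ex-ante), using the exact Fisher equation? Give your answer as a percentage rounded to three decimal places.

2.233%

Ex-ante: (1 + 0.1220)/(1 + 0.0328) − 1 = 8.6367%
Ex-post: (1 + 0.1220)/(1 + 0.0120) − 1 = 10.8696%
Difference (ex-post − ex-ante) = 2.2328% → 2.233%.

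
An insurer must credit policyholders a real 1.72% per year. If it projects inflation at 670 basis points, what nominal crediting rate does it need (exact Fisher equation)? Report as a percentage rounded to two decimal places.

(1 + i) = (1 + r)(1 + π) = 1.01720 × 1.06700 = 1.0853524
i = 1.0853524 − 1, so the required nominal rate is 8.54%.

8.54%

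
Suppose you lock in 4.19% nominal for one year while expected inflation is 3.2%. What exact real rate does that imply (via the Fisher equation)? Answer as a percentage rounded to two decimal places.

By the Fisher equation, 1 + r = (1 + i)/(1 + π).
1 + r = 1.04190 / 1.03200 = 1.009593
r = 1.009593 − 1 = 0.9593%, i.e. 0.96%.

0.96%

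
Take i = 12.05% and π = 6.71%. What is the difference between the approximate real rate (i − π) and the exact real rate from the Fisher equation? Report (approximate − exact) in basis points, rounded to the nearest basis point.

Approximate: r ≈ 12.050% − 6.710% = 5.3400%
Exact: (1 + 0.1205)/(1 + 0.0671) − 1 = 5.0042%
Error = 5.3400% − 5.0042% = 0.3358% → 34 basis points.

34 basis points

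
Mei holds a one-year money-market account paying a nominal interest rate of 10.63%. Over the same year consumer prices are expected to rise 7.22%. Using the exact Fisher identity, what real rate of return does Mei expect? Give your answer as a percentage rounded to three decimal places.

3.180%

1 + r = 1.10630 / 1.07220 = 1.031804
r = 1.031804 − 1 = 3.1804%, i.e. 3.180%.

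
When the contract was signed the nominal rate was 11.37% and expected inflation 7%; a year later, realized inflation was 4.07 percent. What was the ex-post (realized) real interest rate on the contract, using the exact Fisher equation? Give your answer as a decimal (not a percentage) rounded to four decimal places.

0.0701

Ex-post: (1 + 0.1137)/(1 + 0.0407) − 1 = 7.0145%
So the realized real rate is 0.0701.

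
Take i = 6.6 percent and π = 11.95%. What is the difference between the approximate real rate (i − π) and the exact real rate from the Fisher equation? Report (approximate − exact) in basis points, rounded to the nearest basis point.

Approximate: r ≈ 6.600% − 11.950% = -5.3500%
Exact: (1 + 0.0660)/(1 + 0.1195) − 1 = -4.7789%
Error = -5.3500% − (-4.7789%) = -0.5711% → -57 basis points.

-57 basis points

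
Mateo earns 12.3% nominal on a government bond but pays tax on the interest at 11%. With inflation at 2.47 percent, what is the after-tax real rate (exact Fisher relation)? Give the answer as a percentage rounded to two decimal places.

After-tax nominal return = 12.3% × (1 − 0.11) = 10.9470%.
1 + r = 1.10947 / 1.02470 = 1.082727
After-tax real rate = 1.082727 − 1 → 8.27%.

8.27%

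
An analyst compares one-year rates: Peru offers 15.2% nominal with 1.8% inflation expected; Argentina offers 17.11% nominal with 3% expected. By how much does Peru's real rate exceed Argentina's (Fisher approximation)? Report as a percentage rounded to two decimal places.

-0.71%

Peru: 15.2% − 1.8% = 13.400%
Argentina: 17.11% − 3% = 14.110%
Differential = -0.710% → -0.71%.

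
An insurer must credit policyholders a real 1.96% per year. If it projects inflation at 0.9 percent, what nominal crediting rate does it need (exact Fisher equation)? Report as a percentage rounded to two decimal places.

(1 + i) = (1 + r)(1 + π) = 1.01960 × 1.00900 = 1.0287764
i = 1.0287764 − 1, so the required nominal rate is 2.88%.

2.88%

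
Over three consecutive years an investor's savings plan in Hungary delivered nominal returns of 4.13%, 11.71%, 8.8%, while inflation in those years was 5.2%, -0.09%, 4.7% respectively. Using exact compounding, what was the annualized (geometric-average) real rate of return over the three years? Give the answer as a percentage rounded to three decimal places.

Nominal growth factor = 1.0413 × 1.1171 × 1.0880 = 1.26560102
Price-level growth factor = 1.0520 × 0.9991 × 1.0470 = 1.10045270
Real growth factor = 1.26560102 / 1.10045270 = 1.15007307
Annualized real rate = 1.15007307^(1/3) − 1 = 4.7712% → 4.771%.

4.771%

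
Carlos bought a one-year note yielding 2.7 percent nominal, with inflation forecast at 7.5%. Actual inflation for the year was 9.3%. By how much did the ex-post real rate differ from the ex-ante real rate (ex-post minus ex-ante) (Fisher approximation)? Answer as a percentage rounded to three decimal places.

Ex-ante: 2.7% − 7.5% = -4.800%
Ex-post: 2.7% − 9.3% = -6.600%
Difference (ex-post − ex-ante) = -1.8000% → -1.800%.

-1.800%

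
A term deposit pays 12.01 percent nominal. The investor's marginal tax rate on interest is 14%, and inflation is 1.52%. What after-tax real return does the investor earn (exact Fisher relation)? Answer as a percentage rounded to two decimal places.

After-tax nominal return = 12.01% × (1 − 0.14) = 10.3286%.
1 + r = 1.103286 / 1.01520 = 1.086767
After-tax real rate = 1.086767 − 1 → 8.68%.

8.68%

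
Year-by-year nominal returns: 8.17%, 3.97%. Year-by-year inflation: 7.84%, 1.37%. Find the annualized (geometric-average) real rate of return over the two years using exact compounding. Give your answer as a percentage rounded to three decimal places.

Compound the nominal returns: 1.0817 × 1.0397 = 1.12464349.
Compound inflation: 1.0784 × 1.0137 = 1.09317408.
Deflate: 1.12464349 / 1.09317408 = 1.02878719.
Annualized real rate = 1.02878719^(1/2) − 1 = 1.4291% → 1.429%.

1.429%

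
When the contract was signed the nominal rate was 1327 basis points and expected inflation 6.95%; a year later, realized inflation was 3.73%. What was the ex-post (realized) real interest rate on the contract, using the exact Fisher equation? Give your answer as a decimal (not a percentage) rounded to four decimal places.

0.0920

Ex-post: (1 + 0.1327)/(1 + 0.0373) − 1 = 9.1970%
So the realized real rate is 0.0920.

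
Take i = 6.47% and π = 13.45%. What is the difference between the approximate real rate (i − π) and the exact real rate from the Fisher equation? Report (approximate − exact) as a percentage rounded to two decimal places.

-0.83%

Approximate: r ≈ 6.470% − 13.450% = -6.9800%
Exact: (1 + 0.0647)/(1 + 0.1345) − 1 = -6.1525%
Error = -6.9800% − (-6.1525%) = -0.8275% → -0.83%.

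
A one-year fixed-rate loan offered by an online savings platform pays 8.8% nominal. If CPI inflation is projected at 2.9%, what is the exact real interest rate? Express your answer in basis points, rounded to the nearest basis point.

By the Fisher equation, 1 + r = (1 + i)/(1 + π).
1 + r = 1.08800 / 1.02900 = 1.057337
r = 1.057337 − 1 = 5.7337%, i.e. 573 basis points.

573 basis points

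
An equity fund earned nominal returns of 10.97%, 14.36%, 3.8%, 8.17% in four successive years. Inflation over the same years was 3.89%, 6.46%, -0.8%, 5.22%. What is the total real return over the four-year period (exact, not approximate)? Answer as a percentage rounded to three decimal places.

Compound the nominal returns: 1.1097 × 1.1436 × 1.0380 × 1.0817 = 1.424898.
Compound inflation: 1.0389 × 1.0646 × 0.9920 × 1.0522 = 1.154437.
Deflate: 1.424898 / 1.154437 = 1.234280.
Total real return = 1.234280 − 1 → 23.428%.

23.428%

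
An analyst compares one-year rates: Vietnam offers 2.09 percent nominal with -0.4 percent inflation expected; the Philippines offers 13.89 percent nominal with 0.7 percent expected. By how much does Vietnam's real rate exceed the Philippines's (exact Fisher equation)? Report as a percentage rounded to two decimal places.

-10.60%

Vietnam: (1 + 0.0209)/(1 − 0.0040) − 1 = 2.5000%
The Philippines: (1 + 0.1389)/(1 + 0.0070) − 1 = 13.0983%
Differential = 2.5000% − 13.0983% = -10.5983% → -10.60%.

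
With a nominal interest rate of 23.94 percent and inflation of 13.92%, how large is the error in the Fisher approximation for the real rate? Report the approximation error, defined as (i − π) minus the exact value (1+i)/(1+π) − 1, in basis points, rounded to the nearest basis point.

122 basis points

Approximate: r ≈ 23.940% − 13.920% = 10.0200%
Exact: (1 + 0.2394)/(1 + 0.1392) − 1 = 8.7956%
Error = 10.0200% − 8.7956% = 1.2244% → 122 basis points.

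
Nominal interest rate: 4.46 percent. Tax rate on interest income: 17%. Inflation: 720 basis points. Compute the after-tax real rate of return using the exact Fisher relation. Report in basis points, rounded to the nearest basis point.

-326 basis points

After-tax nominal return = 4.46% × (1 − 0.17) = 3.7018%.
1 + r = 1.037018 / 1.07200 = 0.967368
After-tax real rate = 0.967368 − 1 → -326 basis points.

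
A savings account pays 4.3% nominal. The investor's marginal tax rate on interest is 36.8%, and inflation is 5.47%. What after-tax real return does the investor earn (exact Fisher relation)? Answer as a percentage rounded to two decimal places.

-2.61%

After-tax nominal return = 4.3% × (1 − 0.368) = 2.7176%.
1 + r = 1.027176 / 1.05470 = 0.973903
After-tax real rate = 0.973903 − 1 → -2.61%.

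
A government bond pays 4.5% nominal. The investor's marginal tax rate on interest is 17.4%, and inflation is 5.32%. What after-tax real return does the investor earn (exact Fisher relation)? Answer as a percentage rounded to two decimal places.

-1.52%

After-tax nominal return = 4.5% × (1 − 0.174) = 3.7170%.
1 + r = 1.03717 / 1.05320 = 0.984780
After-tax real rate = 0.984780 − 1 → -1.52%.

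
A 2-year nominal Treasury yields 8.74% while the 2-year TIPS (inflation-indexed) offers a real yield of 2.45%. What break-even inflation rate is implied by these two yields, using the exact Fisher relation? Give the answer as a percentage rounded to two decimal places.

6.14%

(1 + π) = (1 + i)/(1 + r) = 1.08740 / 1.02450 = 1.061396
Break-even inflation = 1.061396 − 1 → 6.14%.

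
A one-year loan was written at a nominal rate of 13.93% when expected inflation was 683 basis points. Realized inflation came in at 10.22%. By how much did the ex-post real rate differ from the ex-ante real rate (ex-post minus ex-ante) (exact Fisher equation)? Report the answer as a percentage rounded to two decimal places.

-3.28%

Ex-ante: (1 + 0.1393)/(1 + 0.0683) − 1 = 6.6461%
Ex-post: (1 + 0.1393)/(1 + 0.1022) − 1 = 3.3660%
Difference (ex-post − ex-ante) = -3.2801% → -3.28%.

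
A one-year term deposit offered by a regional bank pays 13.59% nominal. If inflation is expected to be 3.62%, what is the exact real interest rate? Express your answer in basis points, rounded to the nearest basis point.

1 + r = 1.13590 / 1.03620 = 1.096217
r = 1.096217 − 1 = 9.6217%, i.e. 962 basis points.

962 basis points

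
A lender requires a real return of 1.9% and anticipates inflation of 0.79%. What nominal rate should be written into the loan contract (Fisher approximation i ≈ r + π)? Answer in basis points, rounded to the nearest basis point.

i ≈ r + π = 1.9% + 0.79% = 269 basis points.

269 basis points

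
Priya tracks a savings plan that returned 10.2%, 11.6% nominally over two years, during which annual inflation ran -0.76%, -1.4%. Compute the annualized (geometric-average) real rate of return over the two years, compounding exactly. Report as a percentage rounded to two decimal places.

12.11%

Compound the nominal returns: 1.1020 × 1.1160 = 1.22983200.
Compound inflation: 0.9924 × 0.9860 = 0.97850640.
Deflate: 1.22983200 / 0.97850640 = 1.25684615.
Annualized real rate = 1.25684615^(1/2) − 1 = 12.1091% → 12.11%.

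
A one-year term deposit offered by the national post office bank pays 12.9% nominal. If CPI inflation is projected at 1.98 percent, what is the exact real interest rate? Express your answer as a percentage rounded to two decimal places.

By the Fisher equation, 1 + r = (1 + i)/(1 + π).
1 + r = 1.12900 / 1.01980 = 1.107080
r = 1.107080 − 1 = 10.7080%, i.e. 10.71%.

10.71%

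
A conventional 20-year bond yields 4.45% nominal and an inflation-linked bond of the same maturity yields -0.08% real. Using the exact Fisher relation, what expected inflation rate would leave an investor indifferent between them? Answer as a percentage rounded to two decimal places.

4.53%

(1 + π) = (1 + i)/(1 + r) = 1.04450 / 0.99920 = 1.045336
Break-even inflation = 1.045336 − 1 → 4.53%.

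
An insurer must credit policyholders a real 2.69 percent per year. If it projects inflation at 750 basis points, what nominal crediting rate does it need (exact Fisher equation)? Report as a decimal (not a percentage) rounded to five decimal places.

0.10392

(1 + i) = (1 + r)(1 + π) = 1.02690 × 1.07500 = 1.1039175
i = 1.1039175 − 1, so the required nominal rate is 0.10392.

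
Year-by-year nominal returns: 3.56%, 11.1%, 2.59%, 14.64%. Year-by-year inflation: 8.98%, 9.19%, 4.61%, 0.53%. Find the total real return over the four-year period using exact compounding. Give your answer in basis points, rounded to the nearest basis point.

813 basis points

Nominal growth factor = 1.0356 × 1.1110 × 1.0259 × 1.1464 = 1.353154
Price-level growth factor = 1.0898 × 1.0919 × 1.0461 × 1.0053 = 1.251407
Real growth factor = 1.353154 / 1.251407 = 1.081306
Total real return = 1.081306 − 1 → 813 basis points.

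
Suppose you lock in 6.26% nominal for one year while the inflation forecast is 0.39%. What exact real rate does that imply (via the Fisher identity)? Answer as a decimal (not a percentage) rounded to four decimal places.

1 + r = 1.06260 / 1.00390 = 1.058472
r = 1.058472 − 1 = 5.8472%, i.e. 0.0585.

0.0585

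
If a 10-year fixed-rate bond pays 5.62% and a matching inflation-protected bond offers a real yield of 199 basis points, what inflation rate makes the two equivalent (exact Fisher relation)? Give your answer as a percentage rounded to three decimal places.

3.559%

(1 + π) = (1 + i)/(1 + r) = 1.05620 / 1.01990 = 1.035592
Break-even inflation = 1.035592 − 1 → 3.559%.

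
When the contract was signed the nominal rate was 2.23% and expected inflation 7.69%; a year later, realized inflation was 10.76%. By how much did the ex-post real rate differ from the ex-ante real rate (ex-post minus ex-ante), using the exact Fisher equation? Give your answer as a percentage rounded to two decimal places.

-2.63%

Ex-ante: (1 + 0.0223)/(1 + 0.0769) − 1 = -5.0701%
Ex-post: (1 + 0.0223)/(1 + 0.1076) − 1 = -7.7013%
Difference (ex-post − ex-ante) = -2.6312% → -2.63%.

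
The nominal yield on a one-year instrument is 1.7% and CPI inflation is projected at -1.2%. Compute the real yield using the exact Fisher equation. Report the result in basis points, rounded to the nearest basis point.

By the Fisher equation, 1 + r = (1 + i)/(1 + π).
1 + r = 1.01700 / 0.98800 = 1.029352
r = 1.029352 − 1 = 2.9352%, i.e. 294 basis points.

294 basis points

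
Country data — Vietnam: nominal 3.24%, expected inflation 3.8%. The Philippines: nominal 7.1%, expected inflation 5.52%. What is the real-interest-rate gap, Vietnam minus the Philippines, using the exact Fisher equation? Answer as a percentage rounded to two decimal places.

-2.04%

Vietnam: (1 + 0.0324)/(1 + 0.0380) − 1 = -0.5395%
The Philippines: (1 + 0.0710)/(1 + 0.0552) − 1 = 1.4973%
Differential = -0.5395% − 1.4973% = -2.0368% → -2.04%.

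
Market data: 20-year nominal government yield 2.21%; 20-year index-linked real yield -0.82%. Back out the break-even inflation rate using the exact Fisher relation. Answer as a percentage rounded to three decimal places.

3.055%

(1 + π) = (1 + i)/(1 + r) = 1.02210 / 0.99180 = 1.030551
Break-even inflation = 1.030551 − 1 → 3.055%.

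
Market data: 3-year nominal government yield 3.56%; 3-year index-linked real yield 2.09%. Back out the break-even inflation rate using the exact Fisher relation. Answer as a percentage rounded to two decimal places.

(1 + π) = (1 + i)/(1 + r) = 1.03560 / 1.02090 = 1.014399
Break-even inflation = 1.014399 − 1 → 1.44%.

1.44%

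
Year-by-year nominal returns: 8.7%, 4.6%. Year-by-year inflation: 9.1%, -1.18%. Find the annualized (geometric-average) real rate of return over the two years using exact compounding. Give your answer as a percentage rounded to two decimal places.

Compound the nominal returns: 1.0870 × 1.0460 = 1.13700200.
Compound inflation: 1.0910 × 0.9882 = 1.07812620.
Deflate: 1.13700200 / 1.07812620 = 1.05460938.
Annualized real rate = 1.05460938^(1/2) − 1 = 2.6942% → 2.69%.

2.69%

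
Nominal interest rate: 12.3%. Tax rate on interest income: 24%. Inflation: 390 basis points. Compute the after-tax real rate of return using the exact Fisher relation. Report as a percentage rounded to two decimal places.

After-tax nominal return = 12.3% × (1 − 0.24) = 9.3480%.
1 + r = 1.09348 / 1.03900 = 1.052435
After-tax real rate = 1.052435 − 1 → 5.24%.

5.24%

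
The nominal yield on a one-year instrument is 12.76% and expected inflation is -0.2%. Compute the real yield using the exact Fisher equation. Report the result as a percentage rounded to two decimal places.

By the Fisher identity, 1 + r = (1 + i)/(1 + π).
1 + r = 1.12760 / 0.99800 = 1.129860
r = 1.129860 − 1 = 12.9860%, i.e. 12.99%.

12.99%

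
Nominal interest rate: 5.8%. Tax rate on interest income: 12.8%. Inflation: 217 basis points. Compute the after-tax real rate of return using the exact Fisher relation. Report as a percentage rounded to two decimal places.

2.83%

After-tax nominal return = 5.8% × (1 − 0.128) = 5.0576%.
1 + r = 1.050576 / 1.02170 = 1.028263
After-tax real rate = 1.028263 − 1 → 2.83%.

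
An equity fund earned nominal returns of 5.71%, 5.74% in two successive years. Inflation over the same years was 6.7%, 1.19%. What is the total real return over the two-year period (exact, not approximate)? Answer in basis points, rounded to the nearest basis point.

Compound the nominal returns: 1.0571 × 1.0574 = 1.117778.
Compound inflation: 1.0670 × 1.0119 = 1.079697.
Deflate: 1.117778 / 1.079697 = 1.035269.
Total real return = 1.035269 − 1 → 353 basis points.

353 basis points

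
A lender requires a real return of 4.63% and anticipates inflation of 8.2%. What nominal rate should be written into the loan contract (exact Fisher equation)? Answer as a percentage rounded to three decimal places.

13.210%

(1 + i) = (1 + r)(1 + π) = 1.04630 × 1.08200 = 1.1320966
i = 1.1320966 − 1, so the required nominal rate is 13.210%.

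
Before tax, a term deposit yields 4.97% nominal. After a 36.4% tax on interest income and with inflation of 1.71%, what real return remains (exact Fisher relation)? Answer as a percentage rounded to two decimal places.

After-tax nominal return = 4.97% × (1 − 0.364) = 3.16092%.
1 + r = 1.0316092 / 1.01710 = 1.014265
After-tax real rate = 1.014265 − 1 → 1.43%.

1.43%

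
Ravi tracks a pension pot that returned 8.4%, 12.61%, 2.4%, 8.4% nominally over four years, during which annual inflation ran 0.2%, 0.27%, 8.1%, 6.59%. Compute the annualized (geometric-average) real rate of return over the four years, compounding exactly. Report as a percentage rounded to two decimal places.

Compound the nominal returns: 1.0840 × 1.1261 × 1.0240 × 1.0840 = 1.35498810.
Compound inflation: 1.0020 × 1.0027 × 1.0810 × 1.0659 = 1.15765964.
Deflate: 1.35498810 / 1.15765964 = 1.17045464.
Annualized real rate = 1.17045464^(1/4) − 1 = 4.0132% → 4.01%.

4.01%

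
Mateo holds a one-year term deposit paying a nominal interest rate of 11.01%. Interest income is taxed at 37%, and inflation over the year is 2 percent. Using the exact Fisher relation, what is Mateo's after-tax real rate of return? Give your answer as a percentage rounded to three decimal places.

After-tax nominal return = 11.01% × (1 − 0.37) = 6.9363%.
1 + r = 1.069363 / 1.02000 = 1.0483951
After-tax real rate = 1.0483951 − 1 → 4.840%.

4.840%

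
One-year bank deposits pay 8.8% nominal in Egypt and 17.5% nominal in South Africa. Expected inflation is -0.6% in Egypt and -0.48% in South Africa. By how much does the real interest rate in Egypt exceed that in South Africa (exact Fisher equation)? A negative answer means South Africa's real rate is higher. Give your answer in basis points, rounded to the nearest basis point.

Egypt: (1 + 0.0880)/(1 − 0.0060) − 1 = 9.4567%
South Africa: (1 + 0.1750)/(1 − 0.0048) − 1 = 18.0667%
Differential = 9.4567% − 18.0667% = -8.6100% → -861 basis points.

-861 basis points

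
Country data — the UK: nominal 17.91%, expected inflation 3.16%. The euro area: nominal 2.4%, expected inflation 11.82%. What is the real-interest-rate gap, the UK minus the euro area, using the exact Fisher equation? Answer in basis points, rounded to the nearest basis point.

2272 basis points

The UK: (1 + 0.1791)/(1 + 0.0316) − 1 = 14.2982%
The euro area: (1 + 0.0240)/(1 + 0.1182) − 1 = -8.4243%
Differential = 14.2982% − (-8.4243%) = 22.7224% → 2272 basis points.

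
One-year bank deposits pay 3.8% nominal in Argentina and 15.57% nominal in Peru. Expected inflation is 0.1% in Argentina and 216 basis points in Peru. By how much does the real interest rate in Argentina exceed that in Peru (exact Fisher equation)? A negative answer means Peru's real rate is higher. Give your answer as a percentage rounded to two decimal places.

-9.43%

Argentina: (1 + 0.0380)/(1 + 0.0010) − 1 = 3.6963%
Peru: (1 + 0.1557)/(1 + 0.0216) − 1 = 13.1265%
Differential = 3.6963% − 13.1265% = -9.4302% → -9.43%.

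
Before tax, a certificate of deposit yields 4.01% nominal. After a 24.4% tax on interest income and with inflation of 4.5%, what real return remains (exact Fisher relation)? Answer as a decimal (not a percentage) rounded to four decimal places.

After-tax nominal return = 4.01% × (1 − 0.244) = 3.03156%.
1 + r = 1.0303156 / 1.04500 = 0.985948
After-tax real rate = 0.985948 − 1 → -0.0141.

-0.0141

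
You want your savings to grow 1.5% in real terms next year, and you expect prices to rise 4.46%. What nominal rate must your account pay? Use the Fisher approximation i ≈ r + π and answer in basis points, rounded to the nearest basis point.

596 basis points

i ≈ r + π = 1.5% + 4.46% = 596 basis points.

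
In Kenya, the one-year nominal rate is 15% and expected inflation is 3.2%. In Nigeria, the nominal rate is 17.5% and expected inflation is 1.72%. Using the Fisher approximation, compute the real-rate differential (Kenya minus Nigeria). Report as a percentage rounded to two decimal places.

-3.98%

Kenya: 15% − 3.2% = 11.800%
Nigeria: 17.5% − 1.72% = 15.780%
Differential = -3.980% → -3.98%.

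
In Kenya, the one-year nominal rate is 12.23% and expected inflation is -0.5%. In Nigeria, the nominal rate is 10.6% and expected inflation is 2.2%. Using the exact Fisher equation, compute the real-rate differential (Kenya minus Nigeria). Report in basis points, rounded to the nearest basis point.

Kenya: (1 + 0.1223)/(1 − 0.0050) − 1 = 12.7940%
Nigeria: (1 + 0.1060)/(1 + 0.0220) − 1 = 8.2192%
Differential = 12.7940% − 8.2192% = 4.5748% → 457 basis points.

457 basis points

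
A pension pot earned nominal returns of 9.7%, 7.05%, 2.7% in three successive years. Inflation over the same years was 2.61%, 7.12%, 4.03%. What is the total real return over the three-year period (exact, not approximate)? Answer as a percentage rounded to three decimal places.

5.474%

Nominal growth factor = 1.0970 × 1.0705 × 1.0270 = 1.206046
Price-level growth factor = 1.0261 × 1.0712 × 1.0403 = 1.143454
Real growth factor = 1.206046 / 1.143454 = 1.054739
Total real return = 1.054739 − 1 → 5.474%.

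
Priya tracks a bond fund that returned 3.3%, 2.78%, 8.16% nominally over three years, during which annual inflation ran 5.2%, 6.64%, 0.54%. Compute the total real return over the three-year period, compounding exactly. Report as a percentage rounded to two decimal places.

Compound the nominal returns: 1.0330 × 1.0278 × 1.0816 = 1.148354.
Compound inflation: 1.0520 × 1.0664 × 1.0054 = 1.127911.
Deflate: 1.148354 / 1.127911 = 1.018124.
Total real return = 1.018124 − 1 → 1.81%.

1.81%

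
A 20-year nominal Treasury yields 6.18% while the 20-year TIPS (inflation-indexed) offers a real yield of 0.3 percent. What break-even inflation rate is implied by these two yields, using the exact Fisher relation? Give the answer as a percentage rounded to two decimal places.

(1 + π) = (1 + i)/(1 + r) = 1.06180 / 1.00300 = 1.058624
Break-even inflation = 1.058624 − 1 → 5.86%.

5.86%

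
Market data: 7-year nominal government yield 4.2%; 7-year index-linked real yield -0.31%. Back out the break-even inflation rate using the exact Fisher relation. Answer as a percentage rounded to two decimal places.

(1 + π) = (1 + i)/(1 + r) = 1.04200 / 0.99690 = 1.045240
Break-even inflation = 1.045240 − 1 → 4.52%.

4.52%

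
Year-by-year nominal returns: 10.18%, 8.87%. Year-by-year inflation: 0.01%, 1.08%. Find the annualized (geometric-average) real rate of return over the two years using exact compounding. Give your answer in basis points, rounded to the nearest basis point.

Nominal growth factor = 1.1018 × 1.0887 = 1.19952966
Price-level growth factor = 1.0001 × 1.0108 = 1.01090108
Real growth factor = 1.19952966 / 1.01090108 = 1.18659450
Annualized real rate = 1.18659450^(1/2) − 1 = 8.9309% → 893 basis points.

893 basis points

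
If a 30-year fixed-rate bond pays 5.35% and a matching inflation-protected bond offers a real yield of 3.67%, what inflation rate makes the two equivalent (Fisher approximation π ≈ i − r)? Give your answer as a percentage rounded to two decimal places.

π ≈ i − r = 5.35% − 3.67% → 1.68%.

1.68%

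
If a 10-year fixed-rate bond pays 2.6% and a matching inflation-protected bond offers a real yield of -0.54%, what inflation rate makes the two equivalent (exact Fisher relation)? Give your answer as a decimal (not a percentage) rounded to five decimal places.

(1 + π) = (1 + i)/(1 + r) = 1.02600 / 0.99460 = 1.031570
Break-even inflation = 1.031570 − 1 → 0.03157.

0.03157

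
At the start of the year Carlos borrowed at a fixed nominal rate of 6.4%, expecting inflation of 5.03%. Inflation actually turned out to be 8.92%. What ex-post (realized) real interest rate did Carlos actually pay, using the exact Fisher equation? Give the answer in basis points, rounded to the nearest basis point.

-231 basis points

Ex-post: (1 + 0.0640)/(1 + 0.0892) − 1 = -2.3136%
So the realized real rate is -231 basis points.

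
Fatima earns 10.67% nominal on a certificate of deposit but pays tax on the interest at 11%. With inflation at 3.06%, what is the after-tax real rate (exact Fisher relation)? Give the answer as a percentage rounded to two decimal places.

6.25%

After-tax nominal return = 10.67% × (1 − 0.11) = 9.4963%.
1 + r = 1.094963 / 1.03060 = 1.062452
After-tax real rate = 1.062452 − 1 → 6.25%.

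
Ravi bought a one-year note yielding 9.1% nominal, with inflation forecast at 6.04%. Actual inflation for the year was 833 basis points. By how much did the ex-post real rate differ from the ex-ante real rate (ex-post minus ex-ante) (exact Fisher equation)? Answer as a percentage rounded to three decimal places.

Ex-ante: (1 + 0.0910)/(1 + 0.0604) − 1 = 2.8857%
Ex-post: (1 + 0.0910)/(1 + 0.0833) − 1 = 0.7108%
Difference (ex-post − ex-ante) = -2.1749% → -2.175%.

-2.175%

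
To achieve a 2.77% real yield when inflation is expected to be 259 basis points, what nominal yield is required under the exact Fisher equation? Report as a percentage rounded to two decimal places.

5.43%

(1 + i) = (1 + r)(1 + π) = 1.02770 × 1.02590 = 1.05431743
i = 1.05431743 − 1, so the required nominal rate is 5.43%.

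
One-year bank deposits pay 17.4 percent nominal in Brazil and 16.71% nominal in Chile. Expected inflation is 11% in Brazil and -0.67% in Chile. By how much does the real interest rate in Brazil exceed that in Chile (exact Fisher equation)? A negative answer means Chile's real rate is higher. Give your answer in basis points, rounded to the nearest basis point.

Brazil: (1 + 0.1740)/(1 + 0.1100) − 1 = 5.7658%
Chile: (1 + 0.1671)/(1 − 0.0067) − 1 = 17.4972%
Differential = 5.7658% − 17.4972% = -11.7315% → -1173 basis points.

-1173 basis points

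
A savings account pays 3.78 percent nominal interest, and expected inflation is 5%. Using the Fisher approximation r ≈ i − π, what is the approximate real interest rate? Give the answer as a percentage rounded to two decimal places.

r ≈ i − π = 3.78% − 5% = -1.22%.

-1.22%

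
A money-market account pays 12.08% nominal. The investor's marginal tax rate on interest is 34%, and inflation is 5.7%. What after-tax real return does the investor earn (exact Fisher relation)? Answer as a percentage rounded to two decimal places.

2.15%

After-tax nominal return = 12.08% × (1 − 0.34) = 7.9728%.
1 + r = 1.079728 / 1.05700 = 1.021502
After-tax real rate = 1.021502 − 1 → 2.15%.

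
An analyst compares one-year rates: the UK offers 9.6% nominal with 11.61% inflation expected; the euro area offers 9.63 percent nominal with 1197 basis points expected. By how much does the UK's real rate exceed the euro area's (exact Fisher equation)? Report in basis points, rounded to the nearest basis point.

29 basis points

The UK: (1 + 0.0960)/(1 + 0.1161) − 1 = -1.8009%
The euro area: (1 + 0.0963)/(1 + 0.1197) − 1 = -2.0898%
Differential = -1.8009% − (-2.0898%) = 0.2889% → 29 basis points.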